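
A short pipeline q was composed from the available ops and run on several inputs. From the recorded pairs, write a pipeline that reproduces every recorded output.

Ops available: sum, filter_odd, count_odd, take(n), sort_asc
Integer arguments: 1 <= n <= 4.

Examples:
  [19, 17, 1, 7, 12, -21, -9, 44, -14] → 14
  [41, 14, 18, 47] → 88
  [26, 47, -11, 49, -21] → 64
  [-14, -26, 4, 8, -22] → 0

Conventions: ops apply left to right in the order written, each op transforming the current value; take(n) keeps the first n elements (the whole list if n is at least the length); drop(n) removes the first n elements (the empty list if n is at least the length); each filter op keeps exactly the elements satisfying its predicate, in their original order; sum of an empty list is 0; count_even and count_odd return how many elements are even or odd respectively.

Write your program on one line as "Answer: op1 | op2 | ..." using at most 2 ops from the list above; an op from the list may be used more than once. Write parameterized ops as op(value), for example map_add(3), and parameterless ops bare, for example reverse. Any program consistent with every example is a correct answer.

filter_odd | sum

Check, running the answer program on each example:
  [19, 17, 1, 7, 12, -21, -9, 44, -14] -> [19, 17, 1, 7, -21, -9] -> 14
  [41, 14, 18, 47] -> [41, 47] -> 88
  [26, 47, -11, 49, -21] -> [47, -11, 49, -21] -> 64
  [-14, -26, 4, 8, -22] -> [] -> 0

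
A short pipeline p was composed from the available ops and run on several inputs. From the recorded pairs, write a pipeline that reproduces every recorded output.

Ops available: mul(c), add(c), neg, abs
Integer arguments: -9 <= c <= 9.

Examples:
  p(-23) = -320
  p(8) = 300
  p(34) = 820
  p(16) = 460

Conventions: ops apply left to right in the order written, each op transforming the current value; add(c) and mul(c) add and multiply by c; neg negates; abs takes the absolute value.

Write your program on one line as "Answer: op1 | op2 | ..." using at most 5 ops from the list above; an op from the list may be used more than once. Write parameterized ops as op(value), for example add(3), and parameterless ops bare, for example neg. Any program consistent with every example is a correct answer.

add(7) | mul(4) | neg | mul(-5)

Check, running the answer program on each example:
  -23 -> -16 -> -64 -> 64 -> -320
  8 -> 15 -> 60 -> -60 -> 300
  34 -> 41 -> 164 -> -164 -> 820
  16 -> 23 -> 92 -> -92 -> 460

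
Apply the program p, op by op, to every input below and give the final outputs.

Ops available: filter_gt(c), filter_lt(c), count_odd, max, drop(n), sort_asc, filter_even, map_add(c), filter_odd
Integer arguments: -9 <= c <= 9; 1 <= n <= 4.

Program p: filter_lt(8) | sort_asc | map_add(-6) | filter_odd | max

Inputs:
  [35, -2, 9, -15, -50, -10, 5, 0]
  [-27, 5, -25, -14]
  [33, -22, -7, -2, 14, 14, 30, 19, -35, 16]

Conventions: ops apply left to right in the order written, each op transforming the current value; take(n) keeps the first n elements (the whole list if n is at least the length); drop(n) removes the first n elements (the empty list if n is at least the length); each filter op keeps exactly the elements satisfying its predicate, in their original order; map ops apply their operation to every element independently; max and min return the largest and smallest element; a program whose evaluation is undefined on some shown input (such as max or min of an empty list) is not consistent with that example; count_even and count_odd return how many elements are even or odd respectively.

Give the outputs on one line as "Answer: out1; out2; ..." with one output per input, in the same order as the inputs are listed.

Execution, op by op:
  [35, -2, 9, -15, -50, -10, 5, 0] -> [-2, -15, -50, -10, 5, 0] -> [-50, -15, -10, -2, 0, 5] -> [-56, -21, -16, -8, -6, -1] -> [-21, -1] -> -1
  [-27, 5, -25, -14] -> [-27, 5, -25, -14] -> [-27, -25, -14, 5] -> [-33, -31, -20, -1] -> [-33, -31, -1] -> -1
  [33, -22, -7, -2, 14, 14, 30, 19, -35, 16] -> [-22, -7, -2, -35] -> [-35, -22, -7, -2] -> [-41, -28, -13, -8] -> [-41, -13] -> -13

-1; -1; -13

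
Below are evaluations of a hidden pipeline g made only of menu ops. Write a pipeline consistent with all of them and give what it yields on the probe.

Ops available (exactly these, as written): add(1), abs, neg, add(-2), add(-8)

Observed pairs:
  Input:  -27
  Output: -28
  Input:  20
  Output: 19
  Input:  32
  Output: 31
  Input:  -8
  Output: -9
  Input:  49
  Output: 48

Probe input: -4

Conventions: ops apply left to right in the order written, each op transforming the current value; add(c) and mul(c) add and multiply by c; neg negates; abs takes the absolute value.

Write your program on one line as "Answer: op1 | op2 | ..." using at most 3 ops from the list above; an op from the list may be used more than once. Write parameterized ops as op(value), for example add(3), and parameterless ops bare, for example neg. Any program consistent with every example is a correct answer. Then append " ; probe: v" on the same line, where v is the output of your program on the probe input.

add(1) | add(-2) ; probe: -5

Check, running the answer program on each example:
  -27 -> -26 -> -28
  20 -> 21 -> 19
  32 -> 33 -> 31
  -8 -> -7 -> -9
  49 -> 50 -> 48
  probe: -4 -> -3 -> -5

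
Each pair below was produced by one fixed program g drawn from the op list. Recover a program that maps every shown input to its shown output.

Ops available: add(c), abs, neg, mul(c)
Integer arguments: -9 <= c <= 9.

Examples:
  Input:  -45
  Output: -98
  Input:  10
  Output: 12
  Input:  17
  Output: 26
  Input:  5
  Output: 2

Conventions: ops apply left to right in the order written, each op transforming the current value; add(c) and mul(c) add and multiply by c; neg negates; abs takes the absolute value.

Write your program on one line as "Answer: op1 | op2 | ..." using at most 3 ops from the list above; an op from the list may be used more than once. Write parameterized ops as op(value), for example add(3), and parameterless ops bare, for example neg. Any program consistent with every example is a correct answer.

add(-4) | mul(2)

Check, running the answer program on each example:
  -45 -> -49 -> -98
  10 -> 6 -> 12
  17 -> 13 -> 26
  5 -> 1 -> 2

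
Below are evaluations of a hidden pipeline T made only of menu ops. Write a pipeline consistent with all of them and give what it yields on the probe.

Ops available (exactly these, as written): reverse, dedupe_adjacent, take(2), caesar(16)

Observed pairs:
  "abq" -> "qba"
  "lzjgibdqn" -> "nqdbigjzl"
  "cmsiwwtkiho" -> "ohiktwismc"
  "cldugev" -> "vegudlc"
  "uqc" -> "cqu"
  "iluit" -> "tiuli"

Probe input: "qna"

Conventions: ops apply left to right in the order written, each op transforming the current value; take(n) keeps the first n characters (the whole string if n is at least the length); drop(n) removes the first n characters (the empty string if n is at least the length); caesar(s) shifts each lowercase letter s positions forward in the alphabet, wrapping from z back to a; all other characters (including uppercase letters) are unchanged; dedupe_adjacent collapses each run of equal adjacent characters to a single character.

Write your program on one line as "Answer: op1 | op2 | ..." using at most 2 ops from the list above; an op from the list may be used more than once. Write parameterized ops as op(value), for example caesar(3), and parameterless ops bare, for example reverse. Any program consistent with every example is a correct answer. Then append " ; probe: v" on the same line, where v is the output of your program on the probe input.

reverse | dedupe_adjacent ; probe: "anq"

Check, running the answer program on each example:
  "abq" -> "qba" -> "qba"
  "lzjgibdqn" -> "nqdbigjzl" -> "nqdbigjzl"
  "cmsiwwtkiho" -> "ohiktwwismc" -> "ohiktwismc"
  "cldugev" -> "vegudlc" -> "vegudlc"
  "uqc" -> "cqu" -> "cqu"
  "iluit" -> "tiuli" -> "tiuli"
  probe: "qna" -> "anq" -> "anq"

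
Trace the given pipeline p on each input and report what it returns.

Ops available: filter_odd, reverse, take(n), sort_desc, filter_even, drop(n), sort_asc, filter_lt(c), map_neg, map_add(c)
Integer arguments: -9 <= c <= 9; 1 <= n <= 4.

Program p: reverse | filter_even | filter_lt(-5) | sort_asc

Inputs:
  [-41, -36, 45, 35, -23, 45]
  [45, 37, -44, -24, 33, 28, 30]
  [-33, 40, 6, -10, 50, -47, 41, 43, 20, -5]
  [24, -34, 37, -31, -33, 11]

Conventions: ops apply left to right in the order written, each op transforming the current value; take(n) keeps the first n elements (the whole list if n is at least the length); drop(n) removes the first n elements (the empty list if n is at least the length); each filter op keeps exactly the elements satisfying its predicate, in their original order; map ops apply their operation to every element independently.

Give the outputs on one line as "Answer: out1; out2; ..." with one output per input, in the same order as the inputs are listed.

Execution, op by op:
  [-41, -36, 45, 35, -23, 45] -> [45, -23, 35, 45, -36, -41] -> [-36] -> [-36] -> [-36]
  [45, 37, -44, -24, 33, 28, 30] -> [30, 28, 33, -24, -44, 37, 45] -> [30, 28, -24, -44] -> [-24, -44] -> [-44, -24]
  [-33, 40, 6, -10, 50, -47, 41, 43, 20, -5] -> [-5, 20, 43, 41, -47, 50, -10, 6, 40, -33] -> [20, 50, -10, 6, 40] -> [-10] -> [-10]
  [24, -34, 37, -31, -33, 11] -> [11, -33, -31, 37, -34, 24] -> [-34, 24] -> [-34] -> [-34]

[-36]; [-44, -24]; [-10]; [-34]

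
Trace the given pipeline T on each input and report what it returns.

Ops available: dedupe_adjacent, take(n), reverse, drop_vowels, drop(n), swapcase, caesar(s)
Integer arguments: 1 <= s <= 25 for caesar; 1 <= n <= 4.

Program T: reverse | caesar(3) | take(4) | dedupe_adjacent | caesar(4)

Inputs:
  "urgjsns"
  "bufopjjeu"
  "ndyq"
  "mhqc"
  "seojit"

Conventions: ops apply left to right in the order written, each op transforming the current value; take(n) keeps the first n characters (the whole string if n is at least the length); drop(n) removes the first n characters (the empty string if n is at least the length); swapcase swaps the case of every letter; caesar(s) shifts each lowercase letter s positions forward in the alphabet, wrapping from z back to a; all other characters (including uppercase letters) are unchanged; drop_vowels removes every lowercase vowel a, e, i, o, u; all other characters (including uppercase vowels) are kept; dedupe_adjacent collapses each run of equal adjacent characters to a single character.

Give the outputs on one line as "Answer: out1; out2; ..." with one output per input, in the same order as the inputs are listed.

"zuzq"; "blq"; "xfku"; "jxot"; "apqv"

Execution, op by op:
  "urgjsns" -> "snsjgru" -> "vqvmjux" -> "vqvm" -> "vqvm" -> "zuzq"
  "bufopjjeu" -> "uejjpofub" -> "xhmmsrixe" -> "xhmm" -> "xhm" -> "blq"
  "ndyq" -> "qydn" -> "tbgq" -> "tbgq" -> "tbgq" -> "xfku"
  "mhqc" -> "cqhm" -> "ftkp" -> "ftkp" -> "ftkp" -> "jxot"
  "seojit" -> "tijoes" -> "wlmrhv" -> "wlmr" -> "wlmr" -> "apqv"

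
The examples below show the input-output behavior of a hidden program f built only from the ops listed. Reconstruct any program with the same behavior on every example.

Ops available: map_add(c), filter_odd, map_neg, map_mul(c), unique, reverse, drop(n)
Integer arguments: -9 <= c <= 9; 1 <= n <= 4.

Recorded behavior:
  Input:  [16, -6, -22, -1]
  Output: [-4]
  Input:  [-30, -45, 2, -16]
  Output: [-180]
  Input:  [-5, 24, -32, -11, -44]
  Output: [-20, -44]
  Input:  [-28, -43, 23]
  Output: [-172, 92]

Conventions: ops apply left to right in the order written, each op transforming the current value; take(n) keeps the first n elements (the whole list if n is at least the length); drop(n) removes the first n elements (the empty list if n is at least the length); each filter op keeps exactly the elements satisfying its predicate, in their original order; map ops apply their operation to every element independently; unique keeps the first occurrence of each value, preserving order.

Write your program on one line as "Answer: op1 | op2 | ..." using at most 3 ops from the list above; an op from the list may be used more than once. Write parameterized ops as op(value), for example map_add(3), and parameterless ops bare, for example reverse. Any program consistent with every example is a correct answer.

filter_odd | map_mul(-4) | map_neg

Check, running the answer program on each example:
  [16, -6, -22, -1] -> [-1] -> [4] -> [-4]
  [-30, -45, 2, -16] -> [-45] -> [180] -> [-180]
  [-5, 24, -32, -11, -44] -> [-5, -11] -> [20, 44] -> [-20, -44]
  [-28, -43, 23] -> [-43, 23] -> [172, -92] -> [-172, 92]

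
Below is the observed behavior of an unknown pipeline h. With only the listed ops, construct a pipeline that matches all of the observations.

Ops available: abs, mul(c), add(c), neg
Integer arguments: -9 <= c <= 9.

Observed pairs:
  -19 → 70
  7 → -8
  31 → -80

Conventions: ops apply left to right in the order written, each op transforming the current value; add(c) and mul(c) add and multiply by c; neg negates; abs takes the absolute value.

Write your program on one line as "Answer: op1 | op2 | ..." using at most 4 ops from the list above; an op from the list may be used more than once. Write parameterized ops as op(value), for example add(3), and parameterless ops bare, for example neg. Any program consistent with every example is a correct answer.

add(-3) | mul(-3) | add(4)

Check, running the answer program on each example:
  -19 -> -22 -> 66 -> 70
  7 -> 4 -> -12 -> -8
  31 -> 28 -> -84 -> -80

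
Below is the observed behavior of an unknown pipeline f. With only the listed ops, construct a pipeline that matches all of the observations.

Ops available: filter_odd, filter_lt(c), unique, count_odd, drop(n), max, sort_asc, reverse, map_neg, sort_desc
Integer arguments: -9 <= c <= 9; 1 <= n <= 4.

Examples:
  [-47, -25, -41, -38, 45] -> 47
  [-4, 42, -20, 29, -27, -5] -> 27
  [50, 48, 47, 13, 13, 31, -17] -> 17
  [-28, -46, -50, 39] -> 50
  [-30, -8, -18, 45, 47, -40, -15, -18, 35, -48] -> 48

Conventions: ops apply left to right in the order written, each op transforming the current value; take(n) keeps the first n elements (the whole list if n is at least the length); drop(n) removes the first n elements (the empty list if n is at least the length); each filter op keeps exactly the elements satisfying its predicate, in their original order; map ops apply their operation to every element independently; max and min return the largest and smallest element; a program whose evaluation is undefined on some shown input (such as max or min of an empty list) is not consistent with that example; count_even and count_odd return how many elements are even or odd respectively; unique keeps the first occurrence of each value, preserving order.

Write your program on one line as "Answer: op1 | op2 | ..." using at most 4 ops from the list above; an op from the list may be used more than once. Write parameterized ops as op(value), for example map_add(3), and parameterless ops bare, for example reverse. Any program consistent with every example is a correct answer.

sort_desc | sort_asc | map_neg | max

Check, running the answer program on each example:
  [-47, -25, -41, -38, 45] -> [45, -25, -38, -41, -47] -> [-47, -41, -38, -25, 45] -> [47, 41, 38, 25, -45] -> 47
  [-4, 42, -20, 29, -27, -5] -> [42, 29, -4, -5, -20, -27] -> [-27, -20, -5, -4, 29, 42] -> [27, 20, 5, 4, -29, -42] -> 27
  [50, 48, 47, 13, 13, 31, -17] -> [50, 48, 47, 31, 13, 13, -17] -> [-17, 13, 13, 31, 47, 48, 50] -> [17, -13, -13, -31, -47, -48, -50] -> 17
  [-28, -46, -50, 39] -> [39, -28, -46, -50] -> [-50, -46, -28, 39] -> [50, 46, 28, -39] -> 50
  [-30, -8, -18, 45, 47, -40, -15, -18, 35, -48] -> [47, 45, 35, -8, -15, -18, -18, -30, -40, -48] -> [-48, -40, -30, -18, -18, -15, -8, 35, 45, 47] -> [48, 40, 30, 18, 18, 15, 8, -35, -45, -47] -> 48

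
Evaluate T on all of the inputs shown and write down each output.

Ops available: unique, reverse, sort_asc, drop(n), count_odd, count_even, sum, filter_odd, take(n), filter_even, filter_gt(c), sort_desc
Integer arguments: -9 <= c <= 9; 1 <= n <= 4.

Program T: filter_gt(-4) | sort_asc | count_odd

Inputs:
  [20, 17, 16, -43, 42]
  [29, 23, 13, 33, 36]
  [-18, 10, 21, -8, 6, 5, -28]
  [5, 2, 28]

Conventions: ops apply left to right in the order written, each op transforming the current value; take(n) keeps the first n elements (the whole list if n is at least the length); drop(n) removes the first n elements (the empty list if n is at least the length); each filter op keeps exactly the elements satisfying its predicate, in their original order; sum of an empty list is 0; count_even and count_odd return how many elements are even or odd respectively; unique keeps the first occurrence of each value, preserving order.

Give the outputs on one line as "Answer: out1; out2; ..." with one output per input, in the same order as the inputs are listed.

1; 4; 2; 1

Execution, op by op:
  [20, 17, 16, -43, 42] -> [20, 17, 16, 42] -> [16, 17, 20, 42] -> 1
  [29, 23, 13, 33, 36] -> [29, 23, 13, 33, 36] -> [13, 23, 29, 33, 36] -> 4
  [-18, 10, 21, -8, 6, 5, -28] -> [10, 21, 6, 5] -> [5, 6, 10, 21] -> 2
  [5, 2, 28] -> [5, 2, 28] -> [2, 5, 28] -> 1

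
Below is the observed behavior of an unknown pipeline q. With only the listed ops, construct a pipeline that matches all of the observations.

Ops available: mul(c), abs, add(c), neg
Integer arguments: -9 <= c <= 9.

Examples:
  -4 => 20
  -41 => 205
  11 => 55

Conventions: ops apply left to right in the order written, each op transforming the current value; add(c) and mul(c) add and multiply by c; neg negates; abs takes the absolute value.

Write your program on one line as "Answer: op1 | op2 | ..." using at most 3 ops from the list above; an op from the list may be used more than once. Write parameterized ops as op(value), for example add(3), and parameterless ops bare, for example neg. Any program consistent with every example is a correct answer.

abs | mul(-5) | neg

Check, running the answer program on each example:
  -4 -> 4 -> -20 -> 20
  -41 -> 41 -> -205 -> 205
  11 -> 11 -> -55 -> 55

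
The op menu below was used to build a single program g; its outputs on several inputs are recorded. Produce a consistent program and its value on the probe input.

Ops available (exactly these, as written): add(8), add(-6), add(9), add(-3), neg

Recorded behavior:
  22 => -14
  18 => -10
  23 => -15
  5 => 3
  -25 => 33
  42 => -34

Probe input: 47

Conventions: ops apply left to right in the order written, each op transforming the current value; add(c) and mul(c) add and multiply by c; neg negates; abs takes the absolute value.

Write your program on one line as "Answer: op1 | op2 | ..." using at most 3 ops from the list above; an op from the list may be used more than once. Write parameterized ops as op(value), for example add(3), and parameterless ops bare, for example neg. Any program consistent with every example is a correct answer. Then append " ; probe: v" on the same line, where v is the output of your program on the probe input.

neg | add(8) ; probe: -39

Check, running the answer program on each example:
  22 -> -22 -> -14
  18 -> -18 -> -10
  23 -> -23 -> -15
  5 -> -5 -> 3
  -25 -> 25 -> 33
  42 -> -42 -> -34
  probe: 47 -> -47 -> -39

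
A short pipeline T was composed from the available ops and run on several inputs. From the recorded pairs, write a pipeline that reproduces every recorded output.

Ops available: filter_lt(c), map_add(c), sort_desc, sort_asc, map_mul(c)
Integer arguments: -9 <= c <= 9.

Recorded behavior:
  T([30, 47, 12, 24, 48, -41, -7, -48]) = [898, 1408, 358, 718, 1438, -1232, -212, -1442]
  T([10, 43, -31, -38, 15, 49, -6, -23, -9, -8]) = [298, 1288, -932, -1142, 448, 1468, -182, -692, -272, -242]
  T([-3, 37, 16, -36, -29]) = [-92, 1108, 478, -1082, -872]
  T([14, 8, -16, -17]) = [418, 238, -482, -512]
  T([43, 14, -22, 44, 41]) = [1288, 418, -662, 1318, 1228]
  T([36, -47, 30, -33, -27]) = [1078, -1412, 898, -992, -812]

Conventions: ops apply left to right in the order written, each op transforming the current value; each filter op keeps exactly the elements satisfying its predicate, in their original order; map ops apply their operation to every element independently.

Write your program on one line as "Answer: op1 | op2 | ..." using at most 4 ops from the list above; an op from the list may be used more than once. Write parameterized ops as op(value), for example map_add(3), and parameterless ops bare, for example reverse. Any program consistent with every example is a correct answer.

map_mul(6) | map_mul(5) | map_add(-2)

Check, running the answer program on each example:
  [30, 47, 12, 24, 48, -41, -7, -48] -> [180, 282, 72, 144, 288, -246, -42, -288] -> [900, 1410, 360, 720, 1440, -1230, -210, -1440] -> [898, 1408, 358, 718, 1438, -1232, -212, -1442]
  [10, 43, -31, -38, 15, 49, -6, -23, -9, -8] -> [60, 258, -186, -228, 90, 294, -36, -138, -54, -48] -> [300, 1290, -930, -1140, 450, 1470, -180, -690, -270, -240] -> [298, 1288, -932, -1142, 448, 1468, -182, -692, -272, -242]
  [-3, 37, 16, -36, -29] -> [-18, 222, 96, -216, -174] -> [-90, 1110, 480, -1080, -870] -> [-92, 1108, 478, -1082, -872]
  [14, 8, -16, -17] -> [84, 48, -96, -102] -> [420, 240, -480, -510] -> [418, 238, -482, -512]
  [43, 14, -22, 44, 41] -> [258, 84, -132, 264, 246] -> [1290, 420, -660, 1320, 1230] -> [1288, 418, -662, 1318, 1228]
  [36, -47, 30, -33, -27] -> [216, -282, 180, -198, -162] -> [1080, -1410, 900, -990, -810] -> [1078, -1412, 898, -992, -812]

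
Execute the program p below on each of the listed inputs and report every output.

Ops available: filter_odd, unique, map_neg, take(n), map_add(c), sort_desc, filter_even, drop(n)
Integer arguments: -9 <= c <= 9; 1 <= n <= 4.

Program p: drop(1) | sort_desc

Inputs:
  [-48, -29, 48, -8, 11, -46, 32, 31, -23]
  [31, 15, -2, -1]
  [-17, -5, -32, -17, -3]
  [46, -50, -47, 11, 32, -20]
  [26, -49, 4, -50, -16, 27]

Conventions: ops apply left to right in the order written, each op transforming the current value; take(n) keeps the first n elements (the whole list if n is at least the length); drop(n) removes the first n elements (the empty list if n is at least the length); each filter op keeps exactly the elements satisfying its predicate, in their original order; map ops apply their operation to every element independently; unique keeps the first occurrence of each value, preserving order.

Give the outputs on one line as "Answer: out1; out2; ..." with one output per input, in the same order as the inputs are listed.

[48, 32, 31, 11, -8, -23, -29, -46]; [15, -1, -2]; [-3, -5, -17, -32]; [32, 11, -20, -47, -50]; [27, 4, -16, -49, -50]

Execution, op by op:
  [-48, -29, 48, -8, 11, -46, 32, 31, -23] -> [-29, 48, -8, 11, -46, 32, 31, -23] -> [48, 32, 31, 11, -8, -23, -29, -46]
  [31, 15, -2, -1] -> [15, -2, -1] -> [15, -1, -2]
  [-17, -5, -32, -17, -3] -> [-5, -32, -17, -3] -> [-3, -5, -17, -32]
  [46, -50, -47, 11, 32, -20] -> [-50, -47, 11, 32, -20] -> [32, 11, -20, -47, -50]
  [26, -49, 4, -50, -16, 27] -> [-49, 4, -50, -16, 27] -> [27, 4, -16, -49, -50]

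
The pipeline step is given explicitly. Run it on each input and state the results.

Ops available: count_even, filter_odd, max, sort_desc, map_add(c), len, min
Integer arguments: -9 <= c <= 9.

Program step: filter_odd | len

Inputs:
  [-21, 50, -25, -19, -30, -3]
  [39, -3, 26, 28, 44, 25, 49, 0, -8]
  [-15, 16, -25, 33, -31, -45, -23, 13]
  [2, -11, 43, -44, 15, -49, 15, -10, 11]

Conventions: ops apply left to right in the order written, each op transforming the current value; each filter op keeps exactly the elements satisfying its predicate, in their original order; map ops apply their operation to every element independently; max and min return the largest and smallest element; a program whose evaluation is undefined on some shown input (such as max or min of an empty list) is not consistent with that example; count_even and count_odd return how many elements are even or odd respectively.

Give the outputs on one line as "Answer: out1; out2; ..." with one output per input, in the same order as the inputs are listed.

4; 4; 7; 6

Execution, op by op:
  [-21, 50, -25, -19, -30, -3] -> [-21, -25, -19, -3] -> 4
  [39, -3, 26, 28, 44, 25, 49, 0, -8] -> [39, -3, 25, 49] -> 4
  [-15, 16, -25, 33, -31, -45, -23, 13] -> [-15, -25, 33, -31, -45, -23, 13] -> 7
  [2, -11, 43, -44, 15, -49, 15, -10, 11] -> [-11, 43, 15, -49, 15, 11] -> 6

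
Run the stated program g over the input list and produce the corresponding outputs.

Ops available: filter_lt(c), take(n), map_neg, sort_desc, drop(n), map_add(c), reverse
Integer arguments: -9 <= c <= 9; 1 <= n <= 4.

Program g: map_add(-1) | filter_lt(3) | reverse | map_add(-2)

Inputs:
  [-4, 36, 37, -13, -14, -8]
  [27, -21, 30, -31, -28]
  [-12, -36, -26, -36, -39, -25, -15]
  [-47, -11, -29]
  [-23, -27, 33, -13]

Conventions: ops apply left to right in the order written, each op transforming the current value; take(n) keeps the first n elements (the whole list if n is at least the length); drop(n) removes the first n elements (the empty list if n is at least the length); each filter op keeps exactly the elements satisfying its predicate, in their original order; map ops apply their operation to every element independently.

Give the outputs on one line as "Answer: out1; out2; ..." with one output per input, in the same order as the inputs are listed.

Execution, op by op:
  [-4, 36, 37, -13, -14, -8] -> [-5, 35, 36, -14, -15, -9] -> [-5, -14, -15, -9] -> [-9, -15, -14, -5] -> [-11, -17, -16, -7]
  [27, -21, 30, -31, -28] -> [26, -22, 29, -32, -29] -> [-22, -32, -29] -> [-29, -32, -22] -> [-31, -34, -24]
  [-12, -36, -26, -36, -39, -25, -15] -> [-13, -37, -27, -37, -40, -26, -16] -> [-13, -37, -27, -37, -40, -26, -16] -> [-16, -26, -40, -37, -27, -37, -13] -> [-18, -28, -42, -39, -29, -39, -15]
  [-47, -11, -29] -> [-48, -12, -30] -> [-48, -12, -30] -> [-30, -12, -48] -> [-32, -14, -50]
  [-23, -27, 33, -13] -> [-24, -28, 32, -14] -> [-24, -28, -14] -> [-14, -28, -24] -> [-16, -30, -26]

[-11, -17, -16, -7]; [-31, -34, -24]; [-18, -28, -42, -39, -29, -39, -15]; [-32, -14, -50]; [-16, -30, -26]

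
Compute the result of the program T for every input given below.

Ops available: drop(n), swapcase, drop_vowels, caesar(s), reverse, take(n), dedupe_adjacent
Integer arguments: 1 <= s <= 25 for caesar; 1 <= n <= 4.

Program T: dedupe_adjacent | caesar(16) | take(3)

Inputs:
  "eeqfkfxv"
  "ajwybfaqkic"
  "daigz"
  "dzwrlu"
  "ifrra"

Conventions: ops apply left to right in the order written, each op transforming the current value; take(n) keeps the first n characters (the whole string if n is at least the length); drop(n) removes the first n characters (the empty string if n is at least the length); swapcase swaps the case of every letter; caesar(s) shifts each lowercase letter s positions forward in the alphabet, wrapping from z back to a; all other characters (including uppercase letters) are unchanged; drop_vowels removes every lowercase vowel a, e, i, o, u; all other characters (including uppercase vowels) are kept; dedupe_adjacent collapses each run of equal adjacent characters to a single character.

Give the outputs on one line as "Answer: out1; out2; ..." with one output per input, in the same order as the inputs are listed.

Execution, op by op:
  "eeqfkfxv" -> "eqfkfxv" -> "ugvavnl" -> "ugv"
  "ajwybfaqkic" -> "ajwybfaqkic" -> "qzmorvqgays" -> "qzm"
  "daigz" -> "daigz" -> "tqywp" -> "tqy"
  "dzwrlu" -> "dzwrlu" -> "tpmhbk" -> "tpm"
  "ifrra" -> "ifra" -> "yvhq" -> "yvh"

"ugv"; "qzm"; "tqy"; "tpm"; "yvh"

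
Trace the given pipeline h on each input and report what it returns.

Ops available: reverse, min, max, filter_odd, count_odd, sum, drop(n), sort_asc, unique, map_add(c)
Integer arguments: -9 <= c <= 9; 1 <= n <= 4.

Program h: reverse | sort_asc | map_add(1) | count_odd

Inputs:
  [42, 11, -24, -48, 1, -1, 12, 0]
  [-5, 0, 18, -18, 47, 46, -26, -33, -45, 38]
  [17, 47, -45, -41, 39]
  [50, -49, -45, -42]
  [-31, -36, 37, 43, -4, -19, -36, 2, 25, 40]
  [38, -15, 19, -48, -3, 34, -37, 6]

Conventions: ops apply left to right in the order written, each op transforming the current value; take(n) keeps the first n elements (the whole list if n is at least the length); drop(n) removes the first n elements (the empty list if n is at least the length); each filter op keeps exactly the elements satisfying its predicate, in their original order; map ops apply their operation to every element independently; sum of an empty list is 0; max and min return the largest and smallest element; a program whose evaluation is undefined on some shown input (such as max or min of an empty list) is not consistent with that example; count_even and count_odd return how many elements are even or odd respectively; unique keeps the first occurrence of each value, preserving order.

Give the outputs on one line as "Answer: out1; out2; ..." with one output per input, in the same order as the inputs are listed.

5; 6; 0; 2; 5; 4

Execution, op by op:
  [42, 11, -24, -48, 1, -1, 12, 0] -> [0, 12, -1, 1, -48, -24, 11, 42] -> [-48, -24, -1, 0, 1, 11, 12, 42] -> [-47, -23, 0, 1, 2, 12, 13, 43] -> 5
  [-5, 0, 18, -18, 47, 46, -26, -33, -45, 38] -> [38, -45, -33, -26, 46, 47, -18, 18, 0, -5] -> [-45, -33, -26, -18, -5, 0, 18, 38, 46, 47] -> [-44, -32, -25, -17, -4, 1, 19, 39, 47, 48] -> 6
  [17, 47, -45, -41, 39] -> [39, -41, -45, 47, 17] -> [-45, -41, 17, 39, 47] -> [-44, -40, 18, 40, 48] -> 0
  [50, -49, -45, -42] -> [-42, -45, -49, 50] -> [-49, -45, -42, 50] -> [-48, -44, -41, 51] -> 2
  [-31, -36, 37, 43, -4, -19, -36, 2, 25, 40] -> [40, 25, 2, -36, -19, -4, 43, 37, -36, -31] -> [-36, -36, -31, -19, -4, 2, 25, 37, 40, 43] -> [-35, -35, -30, -18, -3, 3, 26, 38, 41, 44] -> 5
  [38, -15, 19, -48, -3, 34, -37, 6] -> [6, -37, 34, -3, -48, 19, -15, 38] -> [-48, -37, -15, -3, 6, 19, 34, 38] -> [-47, -36, -14, -2, 7, 20, 35, 39] -> 4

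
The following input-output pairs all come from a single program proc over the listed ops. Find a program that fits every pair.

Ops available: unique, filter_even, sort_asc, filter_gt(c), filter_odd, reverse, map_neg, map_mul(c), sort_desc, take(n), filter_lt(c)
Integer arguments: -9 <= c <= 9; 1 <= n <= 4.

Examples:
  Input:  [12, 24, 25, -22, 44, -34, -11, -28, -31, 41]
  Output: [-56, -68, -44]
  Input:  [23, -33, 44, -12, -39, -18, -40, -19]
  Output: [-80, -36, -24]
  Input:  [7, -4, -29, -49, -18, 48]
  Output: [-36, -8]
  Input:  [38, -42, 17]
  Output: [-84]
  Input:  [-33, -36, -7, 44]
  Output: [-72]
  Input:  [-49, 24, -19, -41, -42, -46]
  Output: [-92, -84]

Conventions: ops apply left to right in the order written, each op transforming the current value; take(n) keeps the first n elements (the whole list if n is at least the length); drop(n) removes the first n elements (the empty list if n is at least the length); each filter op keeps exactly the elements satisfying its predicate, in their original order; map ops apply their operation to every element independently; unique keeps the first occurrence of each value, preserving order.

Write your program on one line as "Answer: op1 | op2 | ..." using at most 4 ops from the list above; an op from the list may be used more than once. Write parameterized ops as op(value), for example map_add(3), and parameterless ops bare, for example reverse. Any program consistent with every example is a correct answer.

filter_even | reverse | map_mul(2) | filter_lt(-2)

Check, running the answer program on each example:
  [12, 24, 25, -22, 44, -34, -11, -28, -31, 41] -> [12, 24, -22, 44, -34, -28] -> [-28, -34, 44, -22, 24, 12] -> [-56, -68, 88, -44, 48, 24] -> [-56, -68, -44]
  [23, -33, 44, -12, -39, -18, -40, -19] -> [44, -12, -18, -40] -> [-40, -18, -12, 44] -> [-80, -36, -24, 88] -> [-80, -36, -24]
  [7, -4, -29, -49, -18, 48] -> [-4, -18, 48] -> [48, -18, -4] -> [96, -36, -8] -> [-36, -8]
  [38, -42, 17] -> [38, -42] -> [-42, 38] -> [-84, 76] -> [-84]
  [-33, -36, -7, 44] -> [-36, 44] -> [44, -36] -> [88, -72] -> [-72]
  [-49, 24, -19, -41, -42, -46] -> [24, -42, -46] -> [-46, -42, 24] -> [-92, -84, 48] -> [-92, -84]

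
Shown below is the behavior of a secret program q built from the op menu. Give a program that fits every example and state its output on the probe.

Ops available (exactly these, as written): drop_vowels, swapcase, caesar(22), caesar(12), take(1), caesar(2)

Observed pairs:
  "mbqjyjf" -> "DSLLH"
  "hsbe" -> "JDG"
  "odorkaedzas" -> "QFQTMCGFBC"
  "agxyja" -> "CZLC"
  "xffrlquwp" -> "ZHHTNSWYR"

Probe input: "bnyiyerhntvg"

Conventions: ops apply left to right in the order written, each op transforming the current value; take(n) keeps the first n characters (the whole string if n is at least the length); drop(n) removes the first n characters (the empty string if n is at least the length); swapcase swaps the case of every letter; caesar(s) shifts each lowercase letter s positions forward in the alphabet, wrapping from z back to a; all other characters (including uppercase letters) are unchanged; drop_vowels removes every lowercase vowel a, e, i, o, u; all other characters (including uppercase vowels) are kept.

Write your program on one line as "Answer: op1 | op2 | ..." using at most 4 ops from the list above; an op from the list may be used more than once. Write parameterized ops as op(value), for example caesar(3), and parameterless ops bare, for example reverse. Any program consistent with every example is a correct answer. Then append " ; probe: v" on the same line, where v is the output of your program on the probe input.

caesar(2) | drop_vowels | swapcase ; probe: "DPKGTJPVX"

Check, running the answer program on each example:
  "mbqjyjf" -> "odslalh" -> "dsllh" -> "DSLLH"
  "hsbe" -> "judg" -> "jdg" -> "JDG"
  "odorkaedzas" -> "qfqtmcgfbcu" -> "qfqtmcgfbc" -> "QFQTMCGFBC"
  "agxyja" -> "cizalc" -> "czlc" -> "CZLC"
  "xffrlquwp" -> "zhhtnswyr" -> "zhhtnswyr" -> "ZHHTNSWYR"
  probe: "bnyiyerhntvg" -> "dpakagtjpvxi" -> "dpkgtjpvx" -> "DPKGTJPVX"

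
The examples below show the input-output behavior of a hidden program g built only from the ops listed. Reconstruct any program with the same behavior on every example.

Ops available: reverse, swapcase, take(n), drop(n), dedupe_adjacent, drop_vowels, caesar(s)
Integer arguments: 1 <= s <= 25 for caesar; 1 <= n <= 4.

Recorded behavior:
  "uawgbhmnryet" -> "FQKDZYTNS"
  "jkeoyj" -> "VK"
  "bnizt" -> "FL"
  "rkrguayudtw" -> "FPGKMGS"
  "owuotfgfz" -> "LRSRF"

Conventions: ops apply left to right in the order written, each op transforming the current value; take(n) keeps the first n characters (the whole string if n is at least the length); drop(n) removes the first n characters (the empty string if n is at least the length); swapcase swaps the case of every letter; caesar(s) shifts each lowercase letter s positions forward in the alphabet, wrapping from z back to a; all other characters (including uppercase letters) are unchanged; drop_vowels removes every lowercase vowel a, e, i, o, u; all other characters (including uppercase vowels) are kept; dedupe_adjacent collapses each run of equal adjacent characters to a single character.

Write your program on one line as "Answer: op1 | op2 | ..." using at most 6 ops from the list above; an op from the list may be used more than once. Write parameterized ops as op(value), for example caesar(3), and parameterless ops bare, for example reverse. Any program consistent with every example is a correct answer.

caesar(12) | drop(3) | reverse | drop_vowels | swapcase

Check, running the answer program on each example:
  "uawgbhmnryet" -> "gmisntyzdkqf" -> "sntyzdkqf" -> "fqkdzytns" -> "fqkdzytns" -> "FQKDZYTNS"
  "jkeoyj" -> "vwqakv" -> "akv" -> "vka" -> "vk" -> "VK"
  "bnizt" -> "nzulf" -> "lf" -> "fl" -> "fl" -> "FL"
  "rkrguayudtw" -> "dwdsgmkgpfi" -> "sgmkgpfi" -> "ifpgkmgs" -> "fpgkmgs" -> "FPGKMGS"
  "owuotfgfz" -> "aigafrsrl" -> "afrsrl" -> "lrsrfa" -> "lrsrf" -> "LRSRF"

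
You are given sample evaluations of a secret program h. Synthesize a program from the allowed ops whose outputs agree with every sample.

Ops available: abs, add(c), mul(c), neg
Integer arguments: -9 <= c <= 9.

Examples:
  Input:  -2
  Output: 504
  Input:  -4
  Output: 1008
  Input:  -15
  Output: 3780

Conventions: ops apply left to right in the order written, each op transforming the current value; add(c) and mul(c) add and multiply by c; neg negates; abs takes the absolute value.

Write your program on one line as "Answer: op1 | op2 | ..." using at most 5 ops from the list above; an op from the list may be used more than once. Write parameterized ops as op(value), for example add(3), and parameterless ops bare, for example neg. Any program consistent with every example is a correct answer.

mul(7) | abs | mul(-6) | mul(6) | abs

Check, running the answer program on each example:
  -2 -> -14 -> 14 -> -84 -> -504 -> 504
  -4 -> -28 -> 28 -> -168 -> -1008 -> 1008
  -15 -> -105 -> 105 -> -630 -> -3780 -> 3780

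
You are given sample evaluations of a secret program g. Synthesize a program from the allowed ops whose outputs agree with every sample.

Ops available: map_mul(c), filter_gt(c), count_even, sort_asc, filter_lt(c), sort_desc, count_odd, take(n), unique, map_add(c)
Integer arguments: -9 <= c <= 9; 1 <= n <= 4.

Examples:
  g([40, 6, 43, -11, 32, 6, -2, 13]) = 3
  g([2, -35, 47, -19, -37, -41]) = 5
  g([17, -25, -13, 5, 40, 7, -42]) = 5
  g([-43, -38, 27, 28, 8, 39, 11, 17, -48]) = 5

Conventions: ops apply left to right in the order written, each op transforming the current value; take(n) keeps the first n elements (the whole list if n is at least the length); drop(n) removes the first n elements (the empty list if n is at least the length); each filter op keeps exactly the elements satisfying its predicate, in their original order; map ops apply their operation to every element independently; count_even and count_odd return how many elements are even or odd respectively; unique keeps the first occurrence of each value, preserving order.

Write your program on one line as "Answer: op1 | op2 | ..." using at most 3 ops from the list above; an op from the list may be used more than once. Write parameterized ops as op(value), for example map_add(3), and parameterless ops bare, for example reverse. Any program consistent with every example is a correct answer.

map_add(3) | map_mul(7) | count_even

Check, running the answer program on each example:
  [40, 6, 43, -11, 32, 6, -2, 13] -> [43, 9, 46, -8, 35, 9, 1, 16] -> [301, 63, 322, -56, 245, 63, 7, 112] -> 3
  [2, -35, 47, -19, -37, -41] -> [5, -32, 50, -16, -34, -38] -> [35, -224, 350, -112, -238, -266] -> 5
  [17, -25, -13, 5, 40, 7, -42] -> [20, -22, -10, 8, 43, 10, -39] -> [140, -154, -70, 56, 301, 70, -273] -> 5
  [-43, -38, 27, 28, 8, 39, 11, 17, -48] -> [-40, -35, 30, 31, 11, 42, 14, 20, -45] -> [-280, -245, 210, 217, 77, 294, 98, 140, -315] -> 5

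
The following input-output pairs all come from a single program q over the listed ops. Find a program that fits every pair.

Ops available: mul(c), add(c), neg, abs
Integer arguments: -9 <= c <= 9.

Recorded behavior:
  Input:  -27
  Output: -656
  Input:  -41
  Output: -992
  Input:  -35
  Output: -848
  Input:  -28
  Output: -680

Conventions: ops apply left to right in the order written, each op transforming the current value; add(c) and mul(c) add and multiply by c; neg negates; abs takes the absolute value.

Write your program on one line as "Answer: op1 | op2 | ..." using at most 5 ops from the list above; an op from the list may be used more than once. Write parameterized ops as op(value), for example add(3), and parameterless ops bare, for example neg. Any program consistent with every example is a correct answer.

mul(-4) | mul(-6) | add(1) | add(-2) | add(-7)

Check, running the answer program on each example:
  -27 -> 108 -> -648 -> -647 -> -649 -> -656
  -41 -> 164 -> -984 -> -983 -> -985 -> -992
  -35 -> 140 -> -840 -> -839 -> -841 -> -848
  -28 -> 112 -> -672 -> -671 -> -673 -> -680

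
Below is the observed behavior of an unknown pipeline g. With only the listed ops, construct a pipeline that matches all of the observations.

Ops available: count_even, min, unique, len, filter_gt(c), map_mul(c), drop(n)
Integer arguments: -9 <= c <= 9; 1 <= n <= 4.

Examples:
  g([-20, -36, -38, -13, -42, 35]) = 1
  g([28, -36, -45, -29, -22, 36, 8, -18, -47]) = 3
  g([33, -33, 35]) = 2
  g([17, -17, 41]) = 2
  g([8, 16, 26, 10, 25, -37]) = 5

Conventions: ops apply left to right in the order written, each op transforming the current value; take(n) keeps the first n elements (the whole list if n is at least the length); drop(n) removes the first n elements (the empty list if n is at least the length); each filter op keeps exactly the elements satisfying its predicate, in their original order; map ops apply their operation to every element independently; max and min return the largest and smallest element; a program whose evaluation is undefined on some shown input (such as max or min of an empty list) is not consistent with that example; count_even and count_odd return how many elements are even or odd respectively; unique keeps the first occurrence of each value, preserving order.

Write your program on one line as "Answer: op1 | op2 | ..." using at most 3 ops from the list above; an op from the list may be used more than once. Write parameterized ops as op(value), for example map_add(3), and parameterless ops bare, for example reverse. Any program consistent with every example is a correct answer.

filter_gt(1) | map_mul(-7) | len

Check, running the answer program on each example:
  [-20, -36, -38, -13, -42, 35] -> [35] -> [-245] -> 1
  [28, -36, -45, -29, -22, 36, 8, -18, -47] -> [28, 36, 8] -> [-196, -252, -56] -> 3
  [33, -33, 35] -> [33, 35] -> [-231, -245] -> 2
  [17, -17, 41] -> [17, 41] -> [-119, -287] -> 2
  [8, 16, 26, 10, 25, -37] -> [8, 16, 26, 10, 25] -> [-56, -112, -182, -70, -175] -> 5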